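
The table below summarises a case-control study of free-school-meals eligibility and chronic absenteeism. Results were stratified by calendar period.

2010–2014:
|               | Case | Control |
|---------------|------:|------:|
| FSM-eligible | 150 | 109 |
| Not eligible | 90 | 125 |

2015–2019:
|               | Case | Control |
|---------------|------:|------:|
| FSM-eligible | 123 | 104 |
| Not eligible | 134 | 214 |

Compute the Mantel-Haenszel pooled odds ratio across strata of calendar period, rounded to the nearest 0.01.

OR_MH = Σ(aᵢdᵢ/nᵢ) / Σ(bᵢcᵢ/nᵢ), where nᵢ is the stratum total.
Stratum 1 (2010–2014): n = 474; a·d/n = 150·125/474 = 39.5570; b·c/n = 109·90/474 = 20.6962
Stratum 2 (2015–2019): n = 575; a·d/n = 123·214/575 = 45.7774; b·c/n = 104·134/575 = 24.2365
OR_MH = (39.5570 + 45.7774) / (20.6962 + 24.2365) = 85.3344 / 44.9327 = 1.89916

1.90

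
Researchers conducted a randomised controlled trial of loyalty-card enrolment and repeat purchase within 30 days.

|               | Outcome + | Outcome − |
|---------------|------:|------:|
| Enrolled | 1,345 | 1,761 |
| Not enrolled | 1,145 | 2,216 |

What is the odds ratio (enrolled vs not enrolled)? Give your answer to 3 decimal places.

Cells: a = 1345, b = 1761, c = 1145, d = 2216.
OR = (a·d)/(b·c) = (1345 × 2216) / (1761 × 1145) = 2980520 / 2016345 = 1.47818
The odds of repeat purchase within 30 days are about 1.48 times as high in the enrolled group.

1.478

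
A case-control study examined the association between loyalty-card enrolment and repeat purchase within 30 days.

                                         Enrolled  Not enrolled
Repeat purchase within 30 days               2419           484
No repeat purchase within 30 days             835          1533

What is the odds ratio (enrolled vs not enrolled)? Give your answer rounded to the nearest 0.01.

Reading the table with exposure as columns: a = 2419 (Enrolled, case), b = 835 (Enrolled, non-case), c = 484 (Not enrolled, case), d = 1533.
OR = (a·d)/(b·c) = (2419 × 1533) / (835 × 484) = 3708327 / 404140 = 9.17585
The odds of repeat purchase within 30 days are about 9.18 times as high in the enrolled group.

9.18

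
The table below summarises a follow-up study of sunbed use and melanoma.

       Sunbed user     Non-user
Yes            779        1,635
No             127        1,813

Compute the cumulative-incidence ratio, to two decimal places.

Reading the table with exposure as columns: a = 779 (Sunbed user, case), b = 127 (Sunbed user, non-case), c = 1635 (Non-user, case), d = 1813.
Risk in exposed = 779/906 = 0.85982; risk in unexposed = 1635/3448 = 0.47419.
RR = 0.85982 / 0.47419 = 1.81325
The risk among the exposed is 1.81 times that among the unexposed.

1.81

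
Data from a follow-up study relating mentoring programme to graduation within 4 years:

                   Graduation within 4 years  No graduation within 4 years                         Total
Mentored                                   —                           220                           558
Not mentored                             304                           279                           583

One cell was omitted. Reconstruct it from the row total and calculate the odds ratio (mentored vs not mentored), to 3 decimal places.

The missing cell is in the exposed row: 558 − 220 = 338.
So a = 338, b = 220, c = 304, d = 279.
OR = (a·d)/(b·c) = (338 × 279) / (220 × 304) = 94302 / 66880 = 1.41002

1.410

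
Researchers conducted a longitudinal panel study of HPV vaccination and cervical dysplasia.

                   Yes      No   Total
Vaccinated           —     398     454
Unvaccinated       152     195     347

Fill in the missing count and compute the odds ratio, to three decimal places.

The missing cell is in the exposed row: 454 − 398 = 56.
So a = 56, b = 398, c = 152, d = 195.
OR = (a·d)/(b·c) = (56 × 195) / (398 × 152) = 10920 / 60496 = 0.18051

0.181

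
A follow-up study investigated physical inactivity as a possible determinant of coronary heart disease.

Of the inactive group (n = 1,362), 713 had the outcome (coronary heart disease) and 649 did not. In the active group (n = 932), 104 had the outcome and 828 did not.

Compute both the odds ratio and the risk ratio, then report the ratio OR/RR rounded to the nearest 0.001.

From the description: a = 713, b = 649, c = 104, d = 828.
OR = (713·828)/(649·104) = 590364/67496 = 8.74665
Risk in exposed = 713/1362 = 0.52349; risk in unexposed = 104/932 = 0.11159; RR = 4.69132
OR/RR = 8.74665 / 4.69132 = 1.86443
The outcome is not rare, so the OR lies further from 1 than the RR.

1.864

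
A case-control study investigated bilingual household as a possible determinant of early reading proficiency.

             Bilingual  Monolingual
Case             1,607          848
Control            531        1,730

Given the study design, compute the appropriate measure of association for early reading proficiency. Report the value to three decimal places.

6.174

Reading the table with exposure as columns: a = 1607 (Bilingual, case), b = 531 (Bilingual, non-case), c = 848 (Monolingual, case), d = 1730.
This is a case-control study: participants were sampled on outcome status, so risks in the source population cannot be estimated directly — relative risk is not valid here. The odds ratio is the appropriate measure.
OR = (a·d)/(b·c) = (1607 × 1730) / (531 × 848) = 2780110 / 450288 = 6.17407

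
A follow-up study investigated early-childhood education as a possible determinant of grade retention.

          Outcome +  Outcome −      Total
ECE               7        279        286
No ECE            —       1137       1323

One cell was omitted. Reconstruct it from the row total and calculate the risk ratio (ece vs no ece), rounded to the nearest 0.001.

0.174

The missing cell is in the unexposed row: 1323 − 1137 = 186.
So a = 7, b = 279, c = 186, d = 1137.
RR = [a/(a+b)] / [c/(c+d)] = (7/286) / (186/1323) = 0.02448/0.14059 = 0.17409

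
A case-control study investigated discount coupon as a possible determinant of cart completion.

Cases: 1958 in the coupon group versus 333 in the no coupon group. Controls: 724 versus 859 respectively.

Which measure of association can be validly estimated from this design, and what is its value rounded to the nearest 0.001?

6.976

From the description: a = 1958, b = 724, c = 333, d = 859.
This is a case-control study: participants were sampled on outcome status, so risks in the source population cannot be estimated directly — relative risk is not valid here. The odds ratio is the appropriate measure.
OR = (a·d)/(b·c) = (1958 × 859) / (724 × 333) = 1681922 / 241092 = 6.97627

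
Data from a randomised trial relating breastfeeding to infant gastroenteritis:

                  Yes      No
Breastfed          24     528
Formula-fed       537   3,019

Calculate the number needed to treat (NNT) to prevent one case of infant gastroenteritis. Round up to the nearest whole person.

Risk in treated group = 24/552 = 0.04348; risk in control = 537/3556 = 0.15101.
Absolute risk reduction = 0.15101 − 0.04348 = 0.10753
NNT = 1 / ARR = 1 / 0.10753 = 9.299 → round up → 10

10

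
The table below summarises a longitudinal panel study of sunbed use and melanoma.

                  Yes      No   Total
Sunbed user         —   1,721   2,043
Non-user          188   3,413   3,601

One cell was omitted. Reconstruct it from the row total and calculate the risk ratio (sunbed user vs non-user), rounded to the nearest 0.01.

3.02

The missing cell is in the exposed row: 2043 − 1721 = 322.
So a = 322, b = 1721, c = 188, d = 3413.
RR = [a/(a+b)] / [c/(c+d)] = (322/2043) / (188/3601) = 0.15761/0.05221 = 3.01893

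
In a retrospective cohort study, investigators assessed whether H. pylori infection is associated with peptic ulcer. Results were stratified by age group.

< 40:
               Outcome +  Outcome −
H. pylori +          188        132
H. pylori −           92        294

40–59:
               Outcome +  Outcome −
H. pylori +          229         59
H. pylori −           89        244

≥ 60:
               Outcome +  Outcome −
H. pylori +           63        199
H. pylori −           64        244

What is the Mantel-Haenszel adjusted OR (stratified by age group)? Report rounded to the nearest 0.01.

OR_MH = Σ(aᵢdᵢ/nᵢ) / Σ(bᵢcᵢ/nᵢ), where nᵢ is the stratum total.
Stratum 1 (< 40): n = 706; a·d/n = 188·294/706 = 78.2890; b·c/n = 132·92/706 = 17.2011
Stratum 2 (40–59): n = 621; a·d/n = 229·244/621 = 89.9775; b·c/n = 59·89/621 = 8.4557
Stratum 3 (≥ 60): n = 570; a·d/n = 63·244/570 = 26.9684; b·c/n = 199·64/570 = 22.3439
OR_MH = (78.2890 + 89.9775 + 26.9684) / (17.2011 + 8.4557 + 22.3439) = 195.2348 / 48.0007 = 4.06733

4.07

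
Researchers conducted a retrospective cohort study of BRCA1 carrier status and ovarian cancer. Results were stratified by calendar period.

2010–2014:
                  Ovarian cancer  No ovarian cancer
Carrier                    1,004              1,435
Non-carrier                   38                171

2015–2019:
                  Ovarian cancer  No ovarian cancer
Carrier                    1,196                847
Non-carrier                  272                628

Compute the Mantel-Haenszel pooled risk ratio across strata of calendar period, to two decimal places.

RR_MH = Σ(aᵢ·n₀ᵢ/nᵢ) / Σ(cᵢ·n₁ᵢ/nᵢ), with n₁ᵢ = aᵢ+bᵢ (exposed), n₀ᵢ = cᵢ+dᵢ (unexposed), nᵢ = n₁ᵢ+n₀ᵢ.
Stratum 1 (2010–2014): n₁ = 2439, n₀ = 209, n = 2648; a·n₀/n = 1004·209/2648 = 79.2432; c·n₁/n = 38·2439/2648 = 35.0008
Stratum 2 (2015–2019): n₁ = 2043, n₀ = 900, n = 2943; a·n₀/n = 1196·900/2943 = 365.7492; c·n₁/n = 272·2043/2943 = 188.8196
RR_MH = (79.2432 + 365.7492) / (35.0008 + 188.8196) = 444.9924 / 223.8203 = 1.98817

1.99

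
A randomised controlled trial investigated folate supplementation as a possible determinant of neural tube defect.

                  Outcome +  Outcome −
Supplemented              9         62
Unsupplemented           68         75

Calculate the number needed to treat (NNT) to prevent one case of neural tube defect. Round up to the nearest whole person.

3

Risk in treated group = 9/71 = 0.12676; risk in control = 68/143 = 0.47552.
Absolute risk reduction = 0.47552 − 0.12676 = 0.34876
NNT = 1 / ARR = 1 / 0.34876 = 2.867 → round up → 3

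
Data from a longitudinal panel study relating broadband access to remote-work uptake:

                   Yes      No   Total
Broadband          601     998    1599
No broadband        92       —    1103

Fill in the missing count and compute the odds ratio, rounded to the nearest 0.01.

The missing cell is in the unexposed row: 1103 − 92 = 1011.
So a = 601, b = 998, c = 92, d = 1011.
OR = (a·d)/(b·c) = (601 × 1011) / (998 × 92) = 607611 / 91816 = 6.61770

6.62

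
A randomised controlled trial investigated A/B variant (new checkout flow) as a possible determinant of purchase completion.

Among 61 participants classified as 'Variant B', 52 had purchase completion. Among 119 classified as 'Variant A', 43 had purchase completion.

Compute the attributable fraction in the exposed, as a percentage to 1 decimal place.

57.6

From the description: a = 52, b = 9, c = 43, d = 76.
Risk in exposed = 52/61 = 0.85246; risk in unexposed = 43/119 = 0.36134.
RR = 0.85246/0.36134 = 2.35913
AR% = (RR − 1)/RR × 100 = (2.35913 − 1)/2.35913 × 100 = 57.6115%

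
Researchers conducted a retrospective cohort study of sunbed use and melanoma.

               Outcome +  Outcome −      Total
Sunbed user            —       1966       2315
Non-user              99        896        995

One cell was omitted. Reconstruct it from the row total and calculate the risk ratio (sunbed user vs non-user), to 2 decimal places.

1.52

The missing cell is in the exposed row: 2315 − 1966 = 349.
So a = 349, b = 1966, c = 99, d = 896.
RR = [a/(a+b)] / [c/(c+d)] = (349/2315) / (99/995) = 0.15076/0.09950 = 1.51517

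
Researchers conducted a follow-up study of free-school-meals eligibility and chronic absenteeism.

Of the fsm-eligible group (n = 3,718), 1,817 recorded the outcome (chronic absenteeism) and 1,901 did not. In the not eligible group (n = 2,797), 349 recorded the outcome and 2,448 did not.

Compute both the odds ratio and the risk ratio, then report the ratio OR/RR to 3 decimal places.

1.712

From the description: a = 1817, b = 1901, c = 349, d = 2448.
OR = (1817·2448)/(1901·349) = 4448016/663449 = 6.70438
Risk in exposed = 1817/3718 = 0.48870; risk in unexposed = 349/2797 = 0.12478; RR = 3.91663
OR/RR = 6.70438 / 3.91663 = 1.71177
The outcome is not rare, so the OR lies further from 1 than the RR.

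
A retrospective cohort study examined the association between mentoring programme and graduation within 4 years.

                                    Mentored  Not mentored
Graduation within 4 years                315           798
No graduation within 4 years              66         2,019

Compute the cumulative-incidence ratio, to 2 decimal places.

Reading the table with exposure as columns: a = 315 (Mentored, case), b = 66 (Mentored, non-case), c = 798 (Not mentored, case), d = 2019.
Risk in exposed = 315/381 = 0.82677; risk in unexposed = 798/2817 = 0.28328.
RR = 0.82677 / 0.28328 = 2.91857
The risk among the exposed is 2.92 times that among the unexposed.

2.92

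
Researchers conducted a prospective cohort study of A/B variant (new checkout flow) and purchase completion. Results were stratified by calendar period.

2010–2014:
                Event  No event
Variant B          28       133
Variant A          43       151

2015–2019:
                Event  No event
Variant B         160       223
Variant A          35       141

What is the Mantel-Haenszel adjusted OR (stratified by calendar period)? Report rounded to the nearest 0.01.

OR_MH = Σ(aᵢdᵢ/nᵢ) / Σ(bᵢcᵢ/nᵢ), where nᵢ is the stratum total.
Stratum 1 (2010–2014): n = 355; a·d/n = 28·151/355 = 11.9099; b·c/n = 133·43/355 = 16.1099
Stratum 2 (2015–2019): n = 559; a·d/n = 160·141/559 = 40.3578; b·c/n = 223·35/559 = 13.9624
OR_MH = (11.9099 + 40.3578) / (16.1099 + 13.9624) = 52.2676 / 30.0723 = 1.73807

1.74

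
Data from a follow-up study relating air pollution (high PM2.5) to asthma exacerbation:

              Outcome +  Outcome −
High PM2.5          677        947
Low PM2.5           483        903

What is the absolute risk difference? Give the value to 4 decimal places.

Cells: a = 677, b = 947, c = 483, d = 903.
Risk in exposed = 677/1624 = 0.416872; risk in unexposed = 483/1386 = 0.348485.
Risk difference = 0.416872 − 0.348485 = 0.068387

0.0684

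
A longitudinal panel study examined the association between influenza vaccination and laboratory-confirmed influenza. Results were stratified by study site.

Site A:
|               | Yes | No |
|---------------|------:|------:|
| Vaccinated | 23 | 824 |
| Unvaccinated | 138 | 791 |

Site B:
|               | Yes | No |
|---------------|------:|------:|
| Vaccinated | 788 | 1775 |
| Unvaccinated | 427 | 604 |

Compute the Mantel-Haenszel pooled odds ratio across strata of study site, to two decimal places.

0.52

OR_MH = Σ(aᵢdᵢ/nᵢ) / Σ(bᵢcᵢ/nᵢ), where nᵢ is the stratum total.
Stratum 1 (Site A): n = 1776; a·d/n = 23·791/1776 = 10.2438; b·c/n = 824·138/1776 = 64.0270
Stratum 2 (Site B): n = 3594; a·d/n = 788·604/3594 = 132.4296; b·c/n = 1775·427/3594 = 210.8862
OR_MH = (10.2438 + 132.4296) / (64.0270 + 210.8862) = 142.6734 / 274.9132 = 0.51898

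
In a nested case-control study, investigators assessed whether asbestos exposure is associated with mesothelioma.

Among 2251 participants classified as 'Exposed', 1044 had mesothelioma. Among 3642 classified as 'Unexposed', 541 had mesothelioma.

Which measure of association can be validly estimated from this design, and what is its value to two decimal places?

From the description: a = 1044, b = 1207, c = 541, d = 3101.
This is a nested case-control study: participants were sampled on outcome status, so risks in the source population cannot be estimated directly — relative risk is not valid here. The odds ratio is the appropriate measure.
OR = (a·d)/(b·c) = (1044 × 3101) / (1207 × 541) = 3237444 / 652987 = 4.95790

4.96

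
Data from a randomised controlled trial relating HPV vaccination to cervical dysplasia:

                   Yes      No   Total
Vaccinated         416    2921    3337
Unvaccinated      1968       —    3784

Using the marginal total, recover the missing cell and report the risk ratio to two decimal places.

0.24

The missing cell is in the unexposed row: 3784 − 1968 = 1816.
So a = 416, b = 2921, c = 1968, d = 1816.
RR = [a/(a+b)] / [c/(c+d)] = (416/3337) / (1968/3784) = 0.12466/0.52008 = 0.23970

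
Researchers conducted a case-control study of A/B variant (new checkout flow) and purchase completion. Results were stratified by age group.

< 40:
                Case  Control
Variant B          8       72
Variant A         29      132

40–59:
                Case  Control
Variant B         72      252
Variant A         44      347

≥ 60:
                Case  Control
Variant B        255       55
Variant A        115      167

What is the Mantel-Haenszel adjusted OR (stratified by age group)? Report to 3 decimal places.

3.192

OR_MH = Σ(aᵢdᵢ/nᵢ) / Σ(bᵢcᵢ/nᵢ), where nᵢ is the stratum total.
Stratum 1 (< 40): n = 241; a·d/n = 8·132/241 = 4.3817; b·c/n = 72·29/241 = 8.6639
Stratum 2 (40–59): n = 715; a·d/n = 72·347/715 = 34.9427; b·c/n = 252·44/715 = 15.5077
Stratum 3 (≥ 60): n = 592; a·d/n = 255·167/592 = 71.9341; b·c/n = 55·115/592 = 10.6841
OR_MH = (4.3817 + 34.9427 + 71.9341) / (8.6639 + 15.5077 + 10.6841) = 111.2585 / 34.8557 = 3.19197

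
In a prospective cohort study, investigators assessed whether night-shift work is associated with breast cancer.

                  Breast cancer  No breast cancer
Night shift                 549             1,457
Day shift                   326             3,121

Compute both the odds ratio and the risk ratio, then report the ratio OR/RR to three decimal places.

1.247

Cells: a = 549, b = 1457, c = 326, d = 3121.
OR = (549·3121)/(1457·326) = 1713429/474982 = 3.60736
Risk in exposed = 549/2006 = 0.27368; risk in unexposed = 326/3447 = 0.09457; RR = 2.89378
OR/RR = 3.60736 / 2.89378 = 1.24659
The outcome is not rare, so the OR lies further from 1 than the RR.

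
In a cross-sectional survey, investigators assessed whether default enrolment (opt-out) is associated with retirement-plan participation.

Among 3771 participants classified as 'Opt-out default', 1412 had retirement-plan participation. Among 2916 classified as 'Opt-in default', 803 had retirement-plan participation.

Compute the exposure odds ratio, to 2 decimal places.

From the description: a = 1412, b = 2359, c = 803, d = 2113.
OR = (a·d)/(b·c) = (1412 × 2113) / (2359 × 803) = 2983556 / 1894277 = 1.57504
The odds of retirement-plan participation are about 1.58 times as high in the opt-out default group.

1.58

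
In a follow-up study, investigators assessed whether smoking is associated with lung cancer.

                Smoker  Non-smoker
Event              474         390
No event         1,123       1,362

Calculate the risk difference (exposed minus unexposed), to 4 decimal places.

0.0742

Reading the table with exposure as columns: a = 474 (Smoker, case), b = 1123 (Smoker, non-case), c = 390 (Non-smoker, case), d = 1362.
Risk in exposed = 474/1597 = 0.296807; risk in unexposed = 390/1752 = 0.222603.
Risk difference = 0.296807 − 0.222603 = 0.074204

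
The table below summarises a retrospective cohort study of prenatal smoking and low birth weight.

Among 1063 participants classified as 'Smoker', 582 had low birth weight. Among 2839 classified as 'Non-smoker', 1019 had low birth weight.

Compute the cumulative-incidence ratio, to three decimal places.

1.525

From the description: a = 582, b = 481, c = 1019, d = 1820.
Risk in exposed = 582/1063 = 0.54751; risk in unexposed = 1019/2839 = 0.35893.
RR = 0.54751 / 0.35893 = 1.52539
The risk among the exposed is 1.53 times that among the unexposed.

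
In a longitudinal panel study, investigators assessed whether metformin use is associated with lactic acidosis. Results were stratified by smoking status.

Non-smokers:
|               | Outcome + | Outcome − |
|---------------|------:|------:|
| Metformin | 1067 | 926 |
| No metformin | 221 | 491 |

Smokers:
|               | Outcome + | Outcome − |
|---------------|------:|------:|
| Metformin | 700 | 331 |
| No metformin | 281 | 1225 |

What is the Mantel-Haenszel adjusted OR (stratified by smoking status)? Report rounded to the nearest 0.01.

OR_MH = Σ(aᵢdᵢ/nᵢ) / Σ(bᵢcᵢ/nᵢ), where nᵢ is the stratum total.
Stratum 1 (Non-smokers): n = 2705; a·d/n = 1067·491/2705 = 193.6773; b·c/n = 926·221/2705 = 75.6547
Stratum 2 (Smokers): n = 2537; a·d/n = 700·1225/2537 = 337.9976; b·c/n = 331·281/2537 = 36.6618
OR_MH = (193.6773 + 337.9976) / (75.6547 + 36.6618) = 531.6749 / 112.3165 = 4.73372

4.73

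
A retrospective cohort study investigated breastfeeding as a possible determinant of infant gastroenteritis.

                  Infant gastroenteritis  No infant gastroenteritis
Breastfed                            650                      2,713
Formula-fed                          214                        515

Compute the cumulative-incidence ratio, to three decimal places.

Cells: a = 650, b = 2713, c = 214, d = 515.
Risk in exposed = 650/3363 = 0.19328; risk in unexposed = 214/729 = 0.29355.
RR = 0.19328 / 0.29355 = 0.65842
The risk is 34% lower among the exposed than among the unexposed.

0.658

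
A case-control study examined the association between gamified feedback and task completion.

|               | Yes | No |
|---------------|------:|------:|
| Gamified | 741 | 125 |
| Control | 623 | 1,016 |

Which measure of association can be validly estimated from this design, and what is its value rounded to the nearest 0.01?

Cells: a = 741, b = 125, c = 623, d = 1016.
This is a case-control study: participants were sampled on outcome status, so risks in the source population cannot be estimated directly — relative risk is not valid here. The odds ratio is the appropriate measure.
OR = (a·d)/(b·c) = (741 × 1016) / (125 × 623) = 752856 / 77875 = 9.66749

9.67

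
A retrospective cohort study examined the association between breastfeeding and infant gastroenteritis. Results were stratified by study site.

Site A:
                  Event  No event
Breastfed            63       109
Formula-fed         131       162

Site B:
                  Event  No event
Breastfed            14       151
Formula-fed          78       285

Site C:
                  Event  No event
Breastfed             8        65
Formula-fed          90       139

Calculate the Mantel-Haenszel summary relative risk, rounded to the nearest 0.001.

RR_MH = Σ(aᵢ·n₀ᵢ/nᵢ) / Σ(cᵢ·n₁ᵢ/nᵢ), with n₁ᵢ = aᵢ+bᵢ (exposed), n₀ᵢ = cᵢ+dᵢ (unexposed), nᵢ = n₁ᵢ+n₀ᵢ.
Stratum 1 (Site A): n₁ = 172, n₀ = 293, n = 465; a·n₀/n = 63·293/465 = 39.6968; c·n₁/n = 131·172/465 = 48.4559
Stratum 2 (Site B): n₁ = 165, n₀ = 363, n = 528; a·n₀/n = 14·363/528 = 9.6250; c·n₁/n = 78·165/528 = 24.3750
Stratum 3 (Site C): n₁ = 73, n₀ = 229, n = 302; a·n₀/n = 8·229/302 = 6.0662; c·n₁/n = 90·73/302 = 21.7550
RR_MH = (39.6968 + 9.6250 + 6.0662) / (48.4559 + 24.3750 + 21.7550) = 55.3880 / 94.5859 = 0.58558

0.586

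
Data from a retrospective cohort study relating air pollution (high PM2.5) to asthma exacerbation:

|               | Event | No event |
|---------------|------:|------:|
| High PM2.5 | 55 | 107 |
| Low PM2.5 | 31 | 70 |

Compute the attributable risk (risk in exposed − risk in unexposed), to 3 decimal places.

Cells: a = 55, b = 107, c = 31, d = 70.
Risk in exposed = 55/162 = 0.339506; risk in unexposed = 31/101 = 0.306931.
Risk difference = 0.339506 − 0.306931 = 0.032575

0.033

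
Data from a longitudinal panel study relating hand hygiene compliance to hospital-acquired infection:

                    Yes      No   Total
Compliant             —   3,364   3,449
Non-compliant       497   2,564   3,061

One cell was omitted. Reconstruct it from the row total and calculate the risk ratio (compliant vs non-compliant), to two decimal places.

The missing cell is in the exposed row: 3449 − 3364 = 85.
So a = 85, b = 3364, c = 497, d = 2564.
RR = [a/(a+b)] / [c/(c+d)] = (85/3449) / (497/3061) = 0.02464/0.16237 = 0.15179

0.15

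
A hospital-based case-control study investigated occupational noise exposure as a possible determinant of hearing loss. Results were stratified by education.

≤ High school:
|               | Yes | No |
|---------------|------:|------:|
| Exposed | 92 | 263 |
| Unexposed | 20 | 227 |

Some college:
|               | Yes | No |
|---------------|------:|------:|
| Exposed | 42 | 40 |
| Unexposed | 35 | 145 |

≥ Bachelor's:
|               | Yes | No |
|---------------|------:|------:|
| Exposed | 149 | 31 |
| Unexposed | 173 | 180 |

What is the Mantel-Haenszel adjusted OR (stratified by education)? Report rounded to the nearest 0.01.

4.48

OR_MH = Σ(aᵢdᵢ/nᵢ) / Σ(bᵢcᵢ/nᵢ), where nᵢ is the stratum total.
Stratum 1 (≤ High school): n = 602; a·d/n = 92·227/602 = 34.6910; b·c/n = 263·20/602 = 8.7375
Stratum 2 (Some college): n = 262; a·d/n = 42·145/262 = 23.2443; b·c/n = 40·35/262 = 5.3435
Stratum 3 (≥ Bachelor's): n = 533; a·d/n = 149·180/533 = 50.3189; b·c/n = 31·173/533 = 10.0619
OR_MH = (34.6910 + 23.2443 + 50.3189) / (8.7375 + 5.3435 + 10.0619) = 108.2543 / 24.1430 = 4.48388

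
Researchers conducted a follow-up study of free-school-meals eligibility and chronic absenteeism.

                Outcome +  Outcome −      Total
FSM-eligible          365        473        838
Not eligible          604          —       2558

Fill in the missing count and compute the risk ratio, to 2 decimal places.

1.84

The missing cell is in the unexposed row: 2558 − 604 = 1954.
So a = 365, b = 473, c = 604, d = 1954.
RR = [a/(a+b)] / [c/(c+d)] = (365/838) / (604/2558) = 0.43556/0.23612 = 1.84464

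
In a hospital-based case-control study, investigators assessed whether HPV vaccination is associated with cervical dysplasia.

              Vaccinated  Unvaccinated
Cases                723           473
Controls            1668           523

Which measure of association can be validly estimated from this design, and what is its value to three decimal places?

0.479

Reading the table with exposure as columns: a = 723 (Vaccinated, case), b = 1668 (Vaccinated, non-case), c = 473 (Unvaccinated, case), d = 523.
This is a hospital-based case-control study: participants were sampled on outcome status, so risks in the source population cannot be estimated directly — relative risk is not valid here. The odds ratio is the appropriate measure.
OR = (a·d)/(b·c) = (723 × 523) / (1668 × 473) = 378129 / 788964 = 0.47927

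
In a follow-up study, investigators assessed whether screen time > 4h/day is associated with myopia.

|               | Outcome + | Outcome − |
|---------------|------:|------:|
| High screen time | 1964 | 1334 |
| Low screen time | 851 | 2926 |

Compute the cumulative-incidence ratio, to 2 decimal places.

Cells: a = 1964, b = 1334, c = 851, d = 2926.
Risk in exposed = 1964/3298 = 0.59551; risk in unexposed = 851/3777 = 0.22531.
RR = 0.59551 / 0.22531 = 2.64307
The risk among the exposed is 2.64 times that among the unexposed.

2.64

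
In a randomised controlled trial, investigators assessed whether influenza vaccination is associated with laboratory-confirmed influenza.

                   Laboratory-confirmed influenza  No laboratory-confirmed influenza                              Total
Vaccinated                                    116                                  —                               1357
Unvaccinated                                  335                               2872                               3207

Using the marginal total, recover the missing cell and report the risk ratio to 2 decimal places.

0.82

The missing cell is in the exposed row: 1357 − 116 = 1241.
So a = 116, b = 1241, c = 335, d = 2872.
RR = [a/(a+b)] / [c/(c+d)] = (116/1357) / (335/3207) = 0.08548/0.10446 = 0.81834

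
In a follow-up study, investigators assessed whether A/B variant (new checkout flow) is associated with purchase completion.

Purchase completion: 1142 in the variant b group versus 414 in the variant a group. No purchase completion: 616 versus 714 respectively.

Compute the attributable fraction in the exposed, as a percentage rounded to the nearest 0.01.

From the description: a = 1142, b = 616, c = 414, d = 714.
Risk in exposed = 1142/1758 = 0.64960; risk in unexposed = 414/1128 = 0.36702.
RR = 0.64960/0.36702 = 1.76993
AR% = (RR − 1)/RR × 100 = (1.76993 − 1)/1.76993 × 100 = 43.5006%

43.50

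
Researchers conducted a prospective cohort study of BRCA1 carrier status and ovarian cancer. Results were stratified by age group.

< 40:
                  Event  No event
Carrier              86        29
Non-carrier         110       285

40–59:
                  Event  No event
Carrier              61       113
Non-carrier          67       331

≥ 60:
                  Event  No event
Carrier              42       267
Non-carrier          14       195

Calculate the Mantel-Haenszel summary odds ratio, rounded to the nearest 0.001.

3.713

OR_MH = Σ(aᵢdᵢ/nᵢ) / Σ(bᵢcᵢ/nᵢ), where nᵢ is the stratum total.
Stratum 1 (< 40): n = 510; a·d/n = 86·285/510 = 48.0588; b·c/n = 29·110/510 = 6.2549
Stratum 2 (40–59): n = 572; a·d/n = 61·331/572 = 35.2990; b·c/n = 113·67/572 = 13.2360
Stratum 3 (≥ 60): n = 518; a·d/n = 42·195/518 = 15.8108; b·c/n = 267·14/518 = 7.2162
OR_MH = (48.0588 + 35.2990 + 15.8108) / (6.2549 + 13.2360 + 7.2162) = 99.1686 / 26.7071 = 3.71319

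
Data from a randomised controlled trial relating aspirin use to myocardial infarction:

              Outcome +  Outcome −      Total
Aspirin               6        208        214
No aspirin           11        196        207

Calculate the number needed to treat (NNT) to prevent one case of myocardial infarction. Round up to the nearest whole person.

40

Risk in treated group = 6/214 = 0.02804; risk in control = 11/207 = 0.05314.
Absolute risk reduction = 0.05314 − 0.02804 = 0.02510
NNT = 1 / ARR = 1 / 0.02510 = 39.836 → round up → 40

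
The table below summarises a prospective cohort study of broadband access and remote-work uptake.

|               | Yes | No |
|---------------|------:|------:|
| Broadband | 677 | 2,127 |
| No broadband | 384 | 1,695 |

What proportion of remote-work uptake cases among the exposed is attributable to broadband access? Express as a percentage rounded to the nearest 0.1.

Cells: a = 677, b = 2127, c = 384, d = 1695.
Risk in exposed = 677/2804 = 0.24144; risk in unexposed = 384/2079 = 0.18470.
RR = 0.24144/0.18470 = 1.30718
AR% = (RR − 1)/RR × 100 = (1.30718 − 1)/1.30718 × 100 = 23.4992%

23.5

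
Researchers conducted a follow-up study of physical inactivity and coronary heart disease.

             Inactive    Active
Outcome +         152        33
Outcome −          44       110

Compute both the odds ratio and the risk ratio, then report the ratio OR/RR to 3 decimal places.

3.427

Reading the table with exposure as columns: a = 152 (Inactive, case), b = 44 (Inactive, non-case), c = 33 (Active, case), d = 110.
OR = (152·110)/(44·33) = 16720/1452 = 11.51515
Risk in exposed = 152/196 = 0.77551; risk in unexposed = 33/143 = 0.23077; RR = 3.36054
OR/RR = 11.51515 / 3.36054 = 3.42657
The outcome is not rare, so the OR lies further from 1 than the RR.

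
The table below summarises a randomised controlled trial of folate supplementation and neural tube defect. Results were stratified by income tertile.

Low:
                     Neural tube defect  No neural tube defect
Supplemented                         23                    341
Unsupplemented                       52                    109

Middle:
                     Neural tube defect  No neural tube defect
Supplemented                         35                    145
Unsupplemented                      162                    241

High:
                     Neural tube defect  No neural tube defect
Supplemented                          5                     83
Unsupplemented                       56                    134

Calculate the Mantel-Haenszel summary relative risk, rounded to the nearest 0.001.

RR_MH = Σ(aᵢ·n₀ᵢ/nᵢ) / Σ(cᵢ·n₁ᵢ/nᵢ), with n₁ᵢ = aᵢ+bᵢ (exposed), n₀ᵢ = cᵢ+dᵢ (unexposed), nᵢ = n₁ᵢ+n₀ᵢ.
Stratum 1 (Low): n₁ = 364, n₀ = 161, n = 525; a·n₀/n = 23·161/525 = 7.0533; c·n₁/n = 52·364/525 = 36.0533
Stratum 2 (Middle): n₁ = 180, n₀ = 403, n = 583; a·n₀/n = 35·403/583 = 24.1938; c·n₁/n = 162·180/583 = 50.0172
Stratum 3 (High): n₁ = 88, n₀ = 190, n = 278; a·n₀/n = 5·190/278 = 3.4173; c·n₁/n = 56·88/278 = 17.7266
RR_MH = (7.0533 + 24.1938 + 3.4173) / (36.0533 + 50.0172 + 17.7266) = 34.6644 / 103.7971 = 0.33396

0.334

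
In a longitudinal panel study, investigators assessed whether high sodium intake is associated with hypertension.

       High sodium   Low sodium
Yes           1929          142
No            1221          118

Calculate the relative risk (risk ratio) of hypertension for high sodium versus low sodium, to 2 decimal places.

1.12

Reading the table with exposure as columns: a = 1929 (High sodium, case), b = 1221 (High sodium, non-case), c = 142 (Low sodium, case), d = 118.
Risk in exposed = 1929/3150 = 0.61238; risk in unexposed = 142/260 = 0.54615.
RR = 0.61238 / 0.54615 = 1.12126
The risk among the exposed is 1.12 times that among the unexposed.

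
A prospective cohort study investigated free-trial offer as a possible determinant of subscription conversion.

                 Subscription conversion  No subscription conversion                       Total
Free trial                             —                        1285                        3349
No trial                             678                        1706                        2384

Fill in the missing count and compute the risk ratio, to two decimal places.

2.17

The missing cell is in the exposed row: 3349 − 1285 = 2064.
So a = 2064, b = 1285, c = 678, d = 1706.
RR = [a/(a+b)] / [c/(c+d)] = (2064/3349) / (678/2384) = 0.61630/0.28440 = 2.16706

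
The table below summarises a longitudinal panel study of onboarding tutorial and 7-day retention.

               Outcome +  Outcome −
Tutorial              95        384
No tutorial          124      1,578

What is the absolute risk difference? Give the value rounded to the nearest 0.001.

Cells: a = 95, b = 384, c = 124, d = 1578.
Risk in exposed = 95/479 = 0.198330; risk in unexposed = 124/1702 = 0.072855.
Risk difference = 0.198330 − 0.072855 = 0.125474

0.125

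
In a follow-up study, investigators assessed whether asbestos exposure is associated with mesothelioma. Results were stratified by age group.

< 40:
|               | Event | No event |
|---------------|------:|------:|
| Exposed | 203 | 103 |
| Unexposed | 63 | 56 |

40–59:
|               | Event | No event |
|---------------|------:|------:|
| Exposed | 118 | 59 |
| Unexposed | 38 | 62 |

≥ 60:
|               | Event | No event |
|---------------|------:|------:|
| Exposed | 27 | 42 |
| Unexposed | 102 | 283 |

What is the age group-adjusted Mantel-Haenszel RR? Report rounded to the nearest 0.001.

1.437

RR_MH = Σ(aᵢ·n₀ᵢ/nᵢ) / Σ(cᵢ·n₁ᵢ/nᵢ), with n₁ᵢ = aᵢ+bᵢ (exposed), n₀ᵢ = cᵢ+dᵢ (unexposed), nᵢ = n₁ᵢ+n₀ᵢ.
Stratum 1 (< 40): n₁ = 306, n₀ = 119, n = 425; a·n₀/n = 203·119/425 = 56.8400; c·n₁/n = 63·306/425 = 45.3600
Stratum 2 (40–59): n₁ = 177, n₀ = 100, n = 277; a·n₀/n = 118·100/277 = 42.5993; c·n₁/n = 38·177/277 = 24.2816
Stratum 3 (≥ 60): n₁ = 69, n₀ = 385, n = 454; a·n₀/n = 27·385/454 = 22.8965; c·n₁/n = 102·69/454 = 15.5022
RR_MH = (56.8400 + 42.5993 + 22.8965) / (45.3600 + 24.2816 + 15.5022) = 122.3358 / 85.1438 = 1.43681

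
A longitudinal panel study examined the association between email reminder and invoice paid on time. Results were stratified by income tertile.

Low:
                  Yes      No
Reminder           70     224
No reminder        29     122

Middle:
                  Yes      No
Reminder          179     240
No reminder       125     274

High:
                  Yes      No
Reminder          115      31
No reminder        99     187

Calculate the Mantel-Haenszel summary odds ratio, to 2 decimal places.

OR_MH = Σ(aᵢdᵢ/nᵢ) / Σ(bᵢcᵢ/nᵢ), where nᵢ is the stratum total.
Stratum 1 (Low): n = 445; a·d/n = 70·122/445 = 19.1910; b·c/n = 224·29/445 = 14.5978
Stratum 2 (Middle): n = 818; a·d/n = 179·274/818 = 59.9584; b·c/n = 240·125/818 = 36.6748
Stratum 3 (High): n = 432; a·d/n = 115·187/432 = 49.7801; b·c/n = 31·99/432 = 7.1042
OR_MH = (19.1910 + 59.9584 + 49.7801) / (14.5978 + 36.6748 + 7.1042) = 128.9295 / 58.3767 = 2.20858

2.21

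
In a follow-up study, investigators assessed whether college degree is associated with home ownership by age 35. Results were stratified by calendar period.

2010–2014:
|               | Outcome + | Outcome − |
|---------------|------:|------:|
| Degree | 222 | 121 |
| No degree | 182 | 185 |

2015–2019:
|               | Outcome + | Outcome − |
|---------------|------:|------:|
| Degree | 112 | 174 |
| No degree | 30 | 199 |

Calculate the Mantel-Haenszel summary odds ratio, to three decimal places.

OR_MH = Σ(aᵢdᵢ/nᵢ) / Σ(bᵢcᵢ/nᵢ), where nᵢ is the stratum total.
Stratum 1 (2010–2014): n = 710; a·d/n = 222·185/710 = 57.8451; b·c/n = 121·182/710 = 31.0169
Stratum 2 (2015–2019): n = 515; a·d/n = 112·199/515 = 43.2777; b·c/n = 174·30/515 = 10.1359
OR_MH = (57.8451 + 43.2777) / (31.0169 + 10.1359) = 101.1227 / 41.1528 = 2.45725

2.457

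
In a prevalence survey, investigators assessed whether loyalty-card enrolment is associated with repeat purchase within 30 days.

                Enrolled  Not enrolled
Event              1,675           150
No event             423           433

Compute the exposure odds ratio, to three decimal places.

11.431

Reading the table with exposure as columns: a = 1675 (Enrolled, case), b = 423 (Enrolled, non-case), c = 150 (Not enrolled, case), d = 433.
OR = (a·d)/(b·c) = (1675 × 433) / (423 × 150) = 725275 / 63450 = 11.43065
The odds of repeat purchase within 30 days are about 11.43 times as high in the enrolled group.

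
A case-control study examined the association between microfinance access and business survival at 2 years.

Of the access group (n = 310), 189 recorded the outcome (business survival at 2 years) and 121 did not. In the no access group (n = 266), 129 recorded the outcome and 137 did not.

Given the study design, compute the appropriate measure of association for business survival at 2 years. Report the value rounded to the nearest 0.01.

1.66

From the description: a = 189, b = 121, c = 129, d = 137.
This is a case-control study: participants were sampled on outcome status, so risks in the source population cannot be estimated directly — relative risk is not valid here. The odds ratio is the appropriate measure.
OR = (a·d)/(b·c) = (189 × 137) / (121 × 129) = 25893 / 15609 = 1.65885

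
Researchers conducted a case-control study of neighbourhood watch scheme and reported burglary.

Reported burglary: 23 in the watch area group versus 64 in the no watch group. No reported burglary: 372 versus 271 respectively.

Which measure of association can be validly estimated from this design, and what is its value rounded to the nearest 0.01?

From the description: a = 23, b = 372, c = 64, d = 271.
This is a case-control study: participants were sampled on outcome status, so risks in the source population cannot be estimated directly — relative risk is not valid here. The odds ratio is the appropriate measure.
OR = (a·d)/(b·c) = (23 × 271) / (372 × 64) = 6233 / 23808 = 0.26180

0.26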